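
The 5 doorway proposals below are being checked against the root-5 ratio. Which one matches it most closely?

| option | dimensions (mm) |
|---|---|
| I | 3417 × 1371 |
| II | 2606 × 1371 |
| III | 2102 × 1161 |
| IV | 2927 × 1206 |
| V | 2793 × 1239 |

Target root-5 ≈ 2.236.
I: 2.492 (Δ0.256)  II: 1.901 (Δ0.335)  III: 1.811 (Δ0.425)  IV: 2.427 (Δ0.191)  V: 2.254 (Δ0.018)

V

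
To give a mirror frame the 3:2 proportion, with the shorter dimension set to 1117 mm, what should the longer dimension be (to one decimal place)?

3:2 = 1.50000.
Longer side = 1117 × 1.50000 ≈ 1675.500 → 1675.5 mm.

1675.5 mm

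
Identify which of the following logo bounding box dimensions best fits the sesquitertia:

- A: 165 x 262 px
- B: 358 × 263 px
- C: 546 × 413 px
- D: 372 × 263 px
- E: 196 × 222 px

C

Ratios (long/short): A ≈ 1.588; B ≈ 1.361; C ≈ 1.322; D ≈ 1.414; E ≈ 1.133.
4:3 ≈ 1.333; option C is nearest (Δ 0.011).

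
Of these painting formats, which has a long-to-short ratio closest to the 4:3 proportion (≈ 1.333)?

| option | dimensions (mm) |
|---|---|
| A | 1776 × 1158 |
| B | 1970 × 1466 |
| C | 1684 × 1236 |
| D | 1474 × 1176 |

B

Ratios (long/short): A ≈ 1.534; B ≈ 1.344; C ≈ 1.362; D ≈ 1.253.
4:3 ≈ 1.333; option B is nearest (Δ 0.011).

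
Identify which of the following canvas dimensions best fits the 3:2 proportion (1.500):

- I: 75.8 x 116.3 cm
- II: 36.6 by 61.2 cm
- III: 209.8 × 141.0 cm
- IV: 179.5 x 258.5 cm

III

Ratios (long/short): I ≈ 1.534; II ≈ 1.672; III ≈ 1.488; IV ≈ 1.440.
3:2 ≈ 1.500; option III is nearest (Δ 0.012).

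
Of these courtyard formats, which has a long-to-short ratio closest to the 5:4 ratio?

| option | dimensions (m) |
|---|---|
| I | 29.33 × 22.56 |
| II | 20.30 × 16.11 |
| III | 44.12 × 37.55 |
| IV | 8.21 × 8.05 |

Ratios (long/short): I ≈ 1.300; II ≈ 1.260; III ≈ 1.175; IV ≈ 1.020.
5:4 ≈ 1.250; option II is nearest (Δ 0.010).

II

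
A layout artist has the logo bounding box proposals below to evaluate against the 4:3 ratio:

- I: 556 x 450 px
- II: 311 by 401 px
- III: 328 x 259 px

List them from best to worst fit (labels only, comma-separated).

II, III, I

I: 556/450 ≈ 1.236 → |1.236 − 1.333| = 0.097
II: 401/311 ≈ 1.289 → |1.289 − 1.333| = 0.044
III: 328/259 ≈ 1.266 → |1.266 − 1.333| = 0.067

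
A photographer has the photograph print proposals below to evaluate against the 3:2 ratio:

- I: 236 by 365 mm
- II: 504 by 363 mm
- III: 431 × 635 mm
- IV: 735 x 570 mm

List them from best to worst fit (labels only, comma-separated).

I: 365/236 ≈ 1.547 → |1.547 − 1.500| = 0.047
II: 504/363 ≈ 1.388 → |1.388 − 1.500| = 0.112
III: 635/431 ≈ 1.473 → |1.473 − 1.500| = 0.027
IV: 735/570 ≈ 1.289 → |1.289 − 1.500| = 0.211

III, I, II, IV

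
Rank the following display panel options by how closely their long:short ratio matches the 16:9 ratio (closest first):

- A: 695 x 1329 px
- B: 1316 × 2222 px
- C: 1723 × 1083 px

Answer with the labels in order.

B, A, C

Ratios: A = 1329 / 695 ≈ 1.912; B = 2222 / 1316 ≈ 1.688; C = 1723 / 1083 ≈ 1.591.
|Δ from 1.778|: A 0.134; B 0.090; C 0.187.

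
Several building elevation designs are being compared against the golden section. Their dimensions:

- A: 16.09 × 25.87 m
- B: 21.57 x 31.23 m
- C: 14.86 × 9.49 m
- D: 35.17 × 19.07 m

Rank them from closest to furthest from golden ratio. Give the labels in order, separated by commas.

A, C, B, D

Ratios: A = 25.87 / 16.09 ≈ 1.608; B = 31.23 / 21.57 ≈ 1.448; C = 14.86 / 9.49 ≈ 1.566; D = 35.17 / 19.07 ≈ 1.844.
|Δ from 1.618|: A 0.010; B 0.170; C 0.052; D 0.226.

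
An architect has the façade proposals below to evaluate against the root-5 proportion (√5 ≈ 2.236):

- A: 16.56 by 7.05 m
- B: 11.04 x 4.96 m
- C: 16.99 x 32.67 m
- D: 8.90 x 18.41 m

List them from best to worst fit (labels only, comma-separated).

Ratios: A = 16.56 / 7.05 ≈ 2.349; B = 11.04 / 4.96 ≈ 2.226; C = 32.67 / 16.99 ≈ 1.923; D = 18.41 / 8.90 ≈ 2.069.
|Δ from 2.236|: A 0.113; B 0.010; C 0.313; D 0.167.

B, A, D, C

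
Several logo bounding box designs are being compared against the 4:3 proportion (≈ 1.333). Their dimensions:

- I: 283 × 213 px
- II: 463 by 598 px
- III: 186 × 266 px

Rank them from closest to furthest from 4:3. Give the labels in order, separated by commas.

I, II, III

I: 283/213 ≈ 1.329 → |1.329 − 1.333| = 0.004
II: 598/463 ≈ 1.292 → |1.292 − 1.333| = 0.041
III: 266/186 ≈ 1.430 → |1.430 − 1.333| = 0.097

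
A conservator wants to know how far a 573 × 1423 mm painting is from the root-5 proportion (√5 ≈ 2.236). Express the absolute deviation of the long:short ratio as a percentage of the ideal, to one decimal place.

11.1%

Ratio = 1423 / 573 ≈ 2.4834.
Ideal root-5 ≈ 2.2361. |2.4834 − 2.2361| / 2.2361 ≈ 11.06% → 11.1%.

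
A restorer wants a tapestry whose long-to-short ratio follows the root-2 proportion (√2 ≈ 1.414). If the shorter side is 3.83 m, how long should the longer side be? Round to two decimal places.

root-2 ≈ 1.41421.
Longer side = 3.83 × 1.41421 ≈ 5.4164 → 5.42 m.

5.42 m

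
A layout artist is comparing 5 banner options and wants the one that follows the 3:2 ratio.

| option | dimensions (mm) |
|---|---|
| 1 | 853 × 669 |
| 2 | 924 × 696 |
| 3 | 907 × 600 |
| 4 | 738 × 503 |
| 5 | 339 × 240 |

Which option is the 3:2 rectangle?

Target 3:2 ≈ 1.500.
1: 1.275 (Δ0.225)  2: 1.328 (Δ0.172)  3: 1.512 (Δ0.012)  4: 1.467 (Δ0.033)  5: 1.413 (Δ0.087)

3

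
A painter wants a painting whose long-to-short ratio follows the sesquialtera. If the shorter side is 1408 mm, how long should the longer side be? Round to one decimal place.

2112.0 mm

3:2 = 1.50000.
Longer side = 1408 × 1.50000 ≈ 2112.000 → 2112.0 mm.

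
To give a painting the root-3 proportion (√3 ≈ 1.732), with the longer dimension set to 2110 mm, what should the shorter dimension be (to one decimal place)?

1218.2 mm

root-3 ≈ 1.73205.
Shorter side = 2110 ÷ 1.73205 ≈ 1218.210 → 1218.2 mm.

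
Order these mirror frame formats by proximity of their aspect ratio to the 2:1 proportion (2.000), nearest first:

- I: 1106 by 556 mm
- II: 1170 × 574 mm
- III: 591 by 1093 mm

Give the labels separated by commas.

I: 1106/556 ≈ 1.989 → |1.989 − 2.000| = 0.011
II: 1170/574 ≈ 2.038 → |2.038 − 2.000| = 0.038
III: 1093/591 ≈ 1.849 → |1.849 − 2.000| = 0.151

I, II, III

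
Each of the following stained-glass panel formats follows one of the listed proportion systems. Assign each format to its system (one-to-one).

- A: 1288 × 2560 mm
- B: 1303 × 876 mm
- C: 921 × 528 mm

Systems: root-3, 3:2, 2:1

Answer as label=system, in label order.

A = 2560/1288 ≈ 1.988 → 2:1 (2.000)
B = 1303/876 ≈ 1.487 → 3:2 (1.500)
C = 921/528 ≈ 1.744 → root-3 (1.732)

A=2:1, B=3:2, C=root-3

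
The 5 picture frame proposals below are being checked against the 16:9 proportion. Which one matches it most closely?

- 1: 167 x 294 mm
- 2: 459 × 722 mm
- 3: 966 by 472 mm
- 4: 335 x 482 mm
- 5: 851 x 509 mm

1

Ratios (long/short): 1 ≈ 1.760; 2 ≈ 1.573; 3 ≈ 2.047; 4 ≈ 1.439; 5 ≈ 1.672.
16:9 ≈ 1.778; option 1 is nearest (Δ 0.018).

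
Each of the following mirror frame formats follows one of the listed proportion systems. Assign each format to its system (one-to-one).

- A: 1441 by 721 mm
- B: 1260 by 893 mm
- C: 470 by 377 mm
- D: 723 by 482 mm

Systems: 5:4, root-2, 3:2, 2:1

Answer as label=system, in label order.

A=2:1, B=root-2, C=5:4, D=3:2

A = 1441/721 ≈ 1.999 → 2:1 (2.000)
B = 1260/893 ≈ 1.411 → root-2 (1.414)
C = 470/377 ≈ 1.247 → 5:4 (1.250)
D = 723/482 ≈ 1.500 → 3:2 (1.500)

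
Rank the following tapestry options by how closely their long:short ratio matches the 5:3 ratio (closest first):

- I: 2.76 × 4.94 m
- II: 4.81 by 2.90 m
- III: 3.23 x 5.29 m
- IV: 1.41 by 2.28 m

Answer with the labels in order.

II, III, IV, I

I: 4.94/2.76 ≈ 1.790 → |1.790 − 1.667| = 0.123
II: 4.81/2.90 ≈ 1.659 → |1.659 − 1.667| = 0.008
III: 5.29/3.23 ≈ 1.638 → |1.638 − 1.667| = 0.029
IV: 2.28/1.41 ≈ 1.617 → |1.617 − 1.667| = 0.050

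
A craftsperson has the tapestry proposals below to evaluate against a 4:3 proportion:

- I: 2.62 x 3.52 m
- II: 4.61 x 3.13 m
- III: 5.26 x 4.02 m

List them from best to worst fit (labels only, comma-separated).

I: 3.52/2.62 ≈ 1.344 → |1.344 − 1.333| = 0.011
II: 4.61/3.13 ≈ 1.473 → |1.473 − 1.333| = 0.140
III: 5.26/4.02 ≈ 1.308 → |1.308 − 1.333| = 0.025

I, III, II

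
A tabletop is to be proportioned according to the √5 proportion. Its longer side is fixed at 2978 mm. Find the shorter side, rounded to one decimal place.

root-5 ≈ 2.23607.
Shorter side = 2978 ÷ 2.23607 ≈ 1331.801 → 1331.8 mm.

1331.8 mm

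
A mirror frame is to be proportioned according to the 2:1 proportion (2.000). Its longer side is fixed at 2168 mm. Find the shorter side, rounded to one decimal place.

1084.0 mm

2:1 = 2.00000.
Shorter side = 2168 ÷ 2.00000 ≈ 1084.000 → 1084.0 mm.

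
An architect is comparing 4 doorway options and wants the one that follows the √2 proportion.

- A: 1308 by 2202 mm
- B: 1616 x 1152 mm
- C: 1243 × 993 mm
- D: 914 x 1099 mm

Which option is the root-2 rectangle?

B

Ratios (long/short): A ≈ 1.683; B ≈ 1.403; C ≈ 1.252; D ≈ 1.202.
root-2 ≈ 1.414; option B is nearest (Δ 0.011).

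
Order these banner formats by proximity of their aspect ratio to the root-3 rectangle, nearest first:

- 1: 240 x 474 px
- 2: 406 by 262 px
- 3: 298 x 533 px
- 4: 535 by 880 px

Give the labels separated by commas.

1: 474/240 ≈ 1.975 → |1.975 − 1.732| = 0.243
2: 406/262 ≈ 1.550 → |1.550 − 1.732| = 0.182
3: 533/298 ≈ 1.789 → |1.789 − 1.732| = 0.057
4: 880/535 ≈ 1.645 → |1.645 − 1.732| = 0.087

3, 4, 2, 1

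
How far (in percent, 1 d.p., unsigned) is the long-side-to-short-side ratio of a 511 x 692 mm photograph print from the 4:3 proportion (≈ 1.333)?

1.6%

Ratio = 692 / 511 ≈ 1.3542.
Ideal 4:3 ≈ 1.3333. |1.3542 − 1.3333| / 1.3333 ≈ 1.57% → 1.6%.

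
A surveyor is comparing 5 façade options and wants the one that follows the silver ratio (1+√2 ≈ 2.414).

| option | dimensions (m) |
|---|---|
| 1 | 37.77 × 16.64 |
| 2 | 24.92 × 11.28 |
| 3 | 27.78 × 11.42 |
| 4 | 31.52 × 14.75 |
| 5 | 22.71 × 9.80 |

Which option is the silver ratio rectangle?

Ratios (long/short): 1 ≈ 2.270; 2 ≈ 2.209; 3 ≈ 2.433; 4 ≈ 2.137; 5 ≈ 2.317.
silver ratio ≈ 2.414; option 3 is nearest (Δ 0.019).

3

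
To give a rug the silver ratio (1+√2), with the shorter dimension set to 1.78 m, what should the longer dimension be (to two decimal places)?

4.30 m

silver ratio ≈ 2.41421.
Longer side = 1.78 × 2.41421 ≈ 4.2973 → 4.30 m.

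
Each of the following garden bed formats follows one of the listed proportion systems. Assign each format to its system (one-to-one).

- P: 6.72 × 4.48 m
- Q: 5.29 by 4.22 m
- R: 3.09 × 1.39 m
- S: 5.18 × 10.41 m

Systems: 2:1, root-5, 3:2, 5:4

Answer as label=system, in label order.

Ratios: P ≈ 1.500; Q ≈ 1.254; R ≈ 2.223; S ≈ 2.010.
Targets: 2:1 ≈ 2.000; root-5 ≈ 2.236; 3:2 ≈ 1.500; 5:4 ≈ 1.250.

P=3:2, Q=5:4, R=root-5, S=2:1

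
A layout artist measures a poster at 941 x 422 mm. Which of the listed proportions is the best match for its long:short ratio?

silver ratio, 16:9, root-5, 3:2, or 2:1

941/422 ≈ 2.230. Nearest candidates are root-5 (2.236, off by 0.006) and silver ratio (2.414, off by 0.184).

root-5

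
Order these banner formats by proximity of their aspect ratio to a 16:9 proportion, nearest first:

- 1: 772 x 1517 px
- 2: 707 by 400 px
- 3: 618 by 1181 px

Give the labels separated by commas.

2, 3, 1

Ratios: 1 = 1517 / 772 ≈ 1.965; 2 = 707 / 400 ≈ 1.768; 3 = 1181 / 618 ≈ 1.911.
|Δ from 1.778|: 1 0.187; 2 0.010; 3 0.133.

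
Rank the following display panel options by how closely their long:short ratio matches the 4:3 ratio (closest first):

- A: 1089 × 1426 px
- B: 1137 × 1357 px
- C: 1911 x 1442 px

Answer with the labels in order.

Ratios: A = 1426 / 1089 ≈ 1.309; B = 1357 / 1137 ≈ 1.193; C = 1911 / 1442 ≈ 1.325.
|Δ from 1.333|: A 0.024; B 0.140; C 0.008.

C, A, B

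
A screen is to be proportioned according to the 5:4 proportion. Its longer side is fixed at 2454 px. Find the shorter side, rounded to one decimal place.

5:4 = 1.25000.
Shorter side = 2454 ÷ 1.25000 ≈ 1963.200 → 1963.2 px.

1963.2 px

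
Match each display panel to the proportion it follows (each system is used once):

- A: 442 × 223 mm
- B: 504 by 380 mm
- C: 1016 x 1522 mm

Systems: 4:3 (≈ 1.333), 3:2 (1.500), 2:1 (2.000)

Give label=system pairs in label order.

A=2:1, B=4:3, C=3:2

Ratios: A ≈ 1.982; B ≈ 1.326; C ≈ 1.498.
Targets: 4:3 ≈ 1.333; 3:2 ≈ 1.500; 2:1 ≈ 2.000.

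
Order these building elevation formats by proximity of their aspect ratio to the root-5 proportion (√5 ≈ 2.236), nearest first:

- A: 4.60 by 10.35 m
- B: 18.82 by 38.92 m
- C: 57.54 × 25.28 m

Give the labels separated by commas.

A, C, B

Ratios: A = 10.35 / 4.60 ≈ 2.250; B = 38.92 / 18.82 ≈ 2.068; C = 57.54 / 25.28 ≈ 2.276.
|Δ from 2.236|: A 0.014; B 0.168; C 0.040.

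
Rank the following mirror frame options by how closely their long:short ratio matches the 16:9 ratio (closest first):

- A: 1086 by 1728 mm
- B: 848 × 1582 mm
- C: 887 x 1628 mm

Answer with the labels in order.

Ratios: A = 1728 / 1086 ≈ 1.591; B = 1582 / 848 ≈ 1.866; C = 1628 / 887 ≈ 1.835.
|Δ from 1.778|: A 0.187; B 0.088; C 0.057.

C, B, A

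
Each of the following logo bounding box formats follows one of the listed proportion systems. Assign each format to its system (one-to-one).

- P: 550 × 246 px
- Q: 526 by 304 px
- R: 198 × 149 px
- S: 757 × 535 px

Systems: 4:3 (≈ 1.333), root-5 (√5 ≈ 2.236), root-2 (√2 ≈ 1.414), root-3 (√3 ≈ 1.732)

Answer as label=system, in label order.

P=root-5, Q=root-3, R=4:3, S=root-2

Ratios: P ≈ 2.236; Q ≈ 1.730; R ≈ 1.329; S ≈ 1.415.
Targets: 4:3 ≈ 1.333; root-5 ≈ 2.236; root-2 ≈ 1.414; root-3 ≈ 1.732.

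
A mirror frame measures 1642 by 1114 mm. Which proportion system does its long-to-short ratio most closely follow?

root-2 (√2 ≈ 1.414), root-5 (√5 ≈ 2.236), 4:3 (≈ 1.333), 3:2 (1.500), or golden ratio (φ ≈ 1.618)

1642/1114 ≈ 1.474. Nearest candidates are 3:2 (1.500, off by 0.026) and root-2 (1.414, off by 0.060).

3:2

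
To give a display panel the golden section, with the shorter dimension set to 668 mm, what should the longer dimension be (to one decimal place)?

golden ratio ≈ 1.61803.
Longer side = 668 × 1.61803 ≈ 1080.844 → 1080.8 mm.

1080.8 mm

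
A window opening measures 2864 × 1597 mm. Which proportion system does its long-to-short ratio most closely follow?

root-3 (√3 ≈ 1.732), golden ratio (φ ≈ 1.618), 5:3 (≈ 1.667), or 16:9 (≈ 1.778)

2864/1597 ≈ 1.793. Nearest candidates are 16:9 (1.778, off by 0.015) and root-3 (1.732, off by 0.061).

16:9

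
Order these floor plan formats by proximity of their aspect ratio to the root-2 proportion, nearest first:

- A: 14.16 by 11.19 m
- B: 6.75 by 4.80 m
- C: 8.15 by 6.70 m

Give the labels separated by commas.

A: 14.16/11.19 ≈ 1.265 → |1.265 − 1.414| = 0.149
B: 6.75/4.80 ≈ 1.406 → |1.406 − 1.414| = 0.008
C: 8.15/6.70 ≈ 1.216 → |1.216 − 1.414| = 0.198

B, A, C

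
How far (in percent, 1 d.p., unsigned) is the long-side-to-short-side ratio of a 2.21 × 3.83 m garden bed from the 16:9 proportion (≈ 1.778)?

Ratio = 3.83 / 2.21 ≈ 1.7330.
Ideal 16:9 ≈ 1.7778. |1.7330 − 1.7778| / 1.7778 ≈ 2.52% → 2.5%.

2.5%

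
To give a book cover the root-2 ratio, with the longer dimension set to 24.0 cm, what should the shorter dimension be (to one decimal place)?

root-2 ≈ 1.41421.
Shorter side = 24.0 ÷ 1.41421 ≈ 16.971 → 17.0 cm.

17.0 cm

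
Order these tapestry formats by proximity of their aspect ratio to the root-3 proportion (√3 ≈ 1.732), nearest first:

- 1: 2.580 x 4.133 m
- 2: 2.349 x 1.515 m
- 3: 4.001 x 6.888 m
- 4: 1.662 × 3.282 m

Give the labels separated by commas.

Ratios: 1 = 4.133 / 2.580 ≈ 1.602; 2 = 2.349 / 1.515 ≈ 1.550; 3 = 6.888 / 4.001 ≈ 1.722; 4 = 3.282 / 1.662 ≈ 1.975.
|Δ from 1.732|: 1 0.130; 2 0.182; 3 0.010; 4 0.243.

3, 1, 2, 4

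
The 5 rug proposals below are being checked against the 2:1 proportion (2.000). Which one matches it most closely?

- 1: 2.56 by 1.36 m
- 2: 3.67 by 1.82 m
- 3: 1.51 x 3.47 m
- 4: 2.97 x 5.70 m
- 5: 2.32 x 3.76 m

Target 2:1 ≈ 2.000.
1: 1.882 (Δ0.118)  2: 2.016 (Δ0.016)  3: 2.298 (Δ0.298)  4: 1.919 (Δ0.081)  5: 1.621 (Δ0.379)

2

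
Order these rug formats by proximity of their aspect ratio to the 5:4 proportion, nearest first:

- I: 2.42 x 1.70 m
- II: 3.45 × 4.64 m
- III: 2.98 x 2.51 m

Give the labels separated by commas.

III, II, I

Ratios: I = 2.42 / 1.70 ≈ 1.424; II = 4.64 / 3.45 ≈ 1.345; III = 2.98 / 2.51 ≈ 1.187.
|Δ from 1.250|: I 0.174; II 0.095; III 0.063.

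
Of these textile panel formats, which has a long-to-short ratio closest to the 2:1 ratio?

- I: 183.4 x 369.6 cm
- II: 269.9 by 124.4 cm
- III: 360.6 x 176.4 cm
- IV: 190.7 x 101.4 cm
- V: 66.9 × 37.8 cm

I

Target 2:1 ≈ 2.000.
I: 2.015 (Δ0.015)  II: 2.170 (Δ0.170)  III: 2.044 (Δ0.044)  IV: 1.881 (Δ0.119)  V: 1.770 (Δ0.230)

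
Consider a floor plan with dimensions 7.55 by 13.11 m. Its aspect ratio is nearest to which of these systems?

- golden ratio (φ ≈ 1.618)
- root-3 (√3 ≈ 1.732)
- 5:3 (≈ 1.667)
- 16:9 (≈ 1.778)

root-3

Ratio = 13.11 / 7.55 ≈ 1.736.
Distances: golden ratio 1.618 (Δ 0.118); root-3 1.732 (Δ 0.004); 5:3 1.667 (Δ 0.069); 16:9 1.778 (Δ 0.042).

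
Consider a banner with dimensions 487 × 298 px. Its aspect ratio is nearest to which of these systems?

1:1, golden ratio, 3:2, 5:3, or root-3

golden ratio

Ratio = 487 / 298 ≈ 1.634.
Distances: 1:1 1.000 (Δ 0.634); golden ratio 1.618 (Δ 0.016); 3:2 1.500 (Δ 0.134); 5:3 1.667 (Δ 0.033); root-3 1.732 (Δ 0.098).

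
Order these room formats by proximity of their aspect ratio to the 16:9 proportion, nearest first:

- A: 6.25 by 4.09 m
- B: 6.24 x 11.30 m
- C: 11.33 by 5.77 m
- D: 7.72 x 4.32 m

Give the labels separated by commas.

D, B, C, A

A: 6.25/4.09 ≈ 1.528 → |1.528 − 1.778| = 0.250
B: 11.30/6.24 ≈ 1.811 → |1.811 − 1.778| = 0.033
C: 11.33/5.77 ≈ 1.964 → |1.964 − 1.778| = 0.186
D: 7.72/4.32 ≈ 1.787 → |1.787 − 1.778| = 0.009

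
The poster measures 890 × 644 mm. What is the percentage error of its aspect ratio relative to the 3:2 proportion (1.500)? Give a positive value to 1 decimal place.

Ratio = 890 / 644 ≈ 1.3820.
Ideal 3:2 = 1.5000. |1.3820 − 1.5000| / 1.5000 ≈ 7.87% → 7.9%.

7.9%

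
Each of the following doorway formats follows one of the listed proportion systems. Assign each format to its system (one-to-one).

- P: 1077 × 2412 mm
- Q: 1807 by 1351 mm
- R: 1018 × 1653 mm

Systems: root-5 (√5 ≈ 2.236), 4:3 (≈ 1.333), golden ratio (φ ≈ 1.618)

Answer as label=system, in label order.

P=root-5, Q=4:3, R=golden ratio

P = 2412/1077 ≈ 2.240 → root-5 (2.236)
Q = 1807/1351 ≈ 1.338 → 4:3 (1.333)
R = 1653/1018 ≈ 1.624 → golden ratio (1.618)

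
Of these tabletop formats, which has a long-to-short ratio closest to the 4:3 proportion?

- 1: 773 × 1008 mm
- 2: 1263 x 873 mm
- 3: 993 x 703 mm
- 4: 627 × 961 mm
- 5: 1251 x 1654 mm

Ratios (long/short): 1 ≈ 1.304; 2 ≈ 1.447; 3 ≈ 1.413; 4 ≈ 1.533; 5 ≈ 1.322.
4:3 ≈ 1.333; option 5 is nearest (Δ 0.011).

5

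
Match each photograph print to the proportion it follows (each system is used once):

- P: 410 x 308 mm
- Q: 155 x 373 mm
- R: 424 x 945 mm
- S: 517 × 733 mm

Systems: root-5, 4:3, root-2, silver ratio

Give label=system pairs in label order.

Ratios: P ≈ 1.331; Q ≈ 2.406; R ≈ 2.229; S ≈ 1.418.
Targets: root-5 ≈ 2.236; 4:3 ≈ 1.333; root-2 ≈ 1.414; silver ratio ≈ 2.414.

P=4:3, Q=silver ratio, R=root-5, S=root-2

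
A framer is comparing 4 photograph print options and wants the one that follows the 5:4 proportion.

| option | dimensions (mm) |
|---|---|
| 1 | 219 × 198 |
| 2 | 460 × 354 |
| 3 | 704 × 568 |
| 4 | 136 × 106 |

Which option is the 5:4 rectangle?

Target 5:4 ≈ 1.250.
1: 1.106 (Δ0.144)  2: 1.299 (Δ0.049)  3: 1.239 (Δ0.011)  4: 1.283 (Δ0.033)

3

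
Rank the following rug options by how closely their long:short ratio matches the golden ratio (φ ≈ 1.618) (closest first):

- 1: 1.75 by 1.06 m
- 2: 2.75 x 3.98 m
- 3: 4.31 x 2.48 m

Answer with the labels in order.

1: 1.75/1.06 ≈ 1.651 → |1.651 − 1.618| = 0.033
2: 3.98/2.75 ≈ 1.447 → |1.447 − 1.618| = 0.171
3: 4.31/2.48 ≈ 1.738 → |1.738 − 1.618| = 0.120

1, 3, 2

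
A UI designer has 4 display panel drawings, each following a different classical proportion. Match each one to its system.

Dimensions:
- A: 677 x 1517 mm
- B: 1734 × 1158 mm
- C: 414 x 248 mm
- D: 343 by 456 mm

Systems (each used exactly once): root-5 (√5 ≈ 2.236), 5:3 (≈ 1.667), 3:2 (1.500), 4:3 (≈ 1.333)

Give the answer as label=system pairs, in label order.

A=root-5, B=3:2, C=5:3, D=4:3

A = 1517/677 ≈ 2.241 → root-5 (2.236)
B = 1734/1158 ≈ 1.497 → 3:2 (1.500)
C = 414/248 ≈ 1.669 → 5:3 (1.667)
D = 456/343 ≈ 1.329 → 4:3 (1.333)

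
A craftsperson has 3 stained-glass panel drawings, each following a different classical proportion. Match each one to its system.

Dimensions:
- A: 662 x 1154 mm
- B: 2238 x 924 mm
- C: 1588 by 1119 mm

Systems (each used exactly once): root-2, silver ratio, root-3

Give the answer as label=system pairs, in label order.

A = 1154/662 ≈ 1.743 → root-3 (1.732)
B = 2238/924 ≈ 2.422 → silver ratio (2.414)
C = 1588/1119 ≈ 1.419 → root-2 (1.414)

A=root-3, B=silver ratio, C=root-2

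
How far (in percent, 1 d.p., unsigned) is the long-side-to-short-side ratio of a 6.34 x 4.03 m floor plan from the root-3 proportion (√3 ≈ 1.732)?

Ratio = 6.34 / 4.03 ≈ 1.5732.
Ideal root-3 ≈ 1.7321. |1.5732 − 1.7321| / 1.7321 ≈ 9.17% → 9.2%.

9.2%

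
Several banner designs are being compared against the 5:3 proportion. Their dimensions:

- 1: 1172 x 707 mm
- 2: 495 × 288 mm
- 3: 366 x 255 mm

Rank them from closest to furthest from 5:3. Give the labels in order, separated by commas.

1, 2, 3

1: 1172/707 ≈ 1.658 → |1.658 − 1.667| = 0.009
2: 495/288 ≈ 1.719 → |1.719 − 1.667| = 0.052
3: 366/255 ≈ 1.435 → |1.435 − 1.667| = 0.232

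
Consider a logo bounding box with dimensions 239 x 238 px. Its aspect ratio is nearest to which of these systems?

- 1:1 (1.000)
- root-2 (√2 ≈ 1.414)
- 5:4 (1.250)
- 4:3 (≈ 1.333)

239/238 ≈ 1.004. Nearest candidates are 1:1 (1.000, off by 0.004) and 5:4 (1.250, off by 0.246).

1:1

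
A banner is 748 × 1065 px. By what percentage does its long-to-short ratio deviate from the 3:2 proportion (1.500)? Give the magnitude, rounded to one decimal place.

5.1%

Ratio = 1065 / 748 ≈ 1.4238.
Ideal 3:2 = 1.5000. |1.4238 − 1.5000| / 1.5000 ≈ 5.08% → 5.1%.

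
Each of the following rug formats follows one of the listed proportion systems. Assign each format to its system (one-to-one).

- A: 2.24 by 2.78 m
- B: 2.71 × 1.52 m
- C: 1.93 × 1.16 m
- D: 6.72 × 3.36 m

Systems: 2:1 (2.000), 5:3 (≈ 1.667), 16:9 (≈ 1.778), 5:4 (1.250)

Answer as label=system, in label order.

A = 2.78/2.24 ≈ 1.241 → 5:4 (1.250)
B = 2.71/1.52 ≈ 1.783 → 16:9 (1.778)
C = 1.93/1.16 ≈ 1.664 → 5:3 (1.667)
D = 6.72/3.36 ≈ 2.000 → 2:1 (2.000)

A=5:4, B=16:9, C=5:3, D=2:1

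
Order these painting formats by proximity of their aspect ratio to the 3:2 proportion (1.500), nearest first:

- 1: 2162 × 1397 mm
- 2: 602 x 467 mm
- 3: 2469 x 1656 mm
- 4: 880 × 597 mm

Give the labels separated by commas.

3, 4, 1, 2

1: 2162/1397 ≈ 1.548 → |1.548 − 1.500| = 0.048
2: 602/467 ≈ 1.289 → |1.289 − 1.500| = 0.211
3: 2469/1656 ≈ 1.491 → |1.491 − 1.500| = 0.009
4: 880/597 ≈ 1.474 → |1.474 − 1.500| = 0.026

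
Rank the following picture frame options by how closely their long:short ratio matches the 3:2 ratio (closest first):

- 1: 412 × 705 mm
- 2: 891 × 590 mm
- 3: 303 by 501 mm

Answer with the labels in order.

Ratios: 1 = 705 / 412 ≈ 1.711; 2 = 891 / 590 ≈ 1.510; 3 = 501 / 303 ≈ 1.653.
|Δ from 1.500|: 1 0.211; 2 0.010; 3 0.153.

2, 3, 1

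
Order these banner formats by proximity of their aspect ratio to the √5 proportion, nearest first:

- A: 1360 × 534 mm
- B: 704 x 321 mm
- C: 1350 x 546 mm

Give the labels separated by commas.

B, C, A

A: 1360/534 ≈ 2.547 → |2.547 − 2.236| = 0.311
B: 704/321 ≈ 2.193 → |2.193 − 2.236| = 0.043
C: 1350/546 ≈ 2.473 → |2.473 − 2.236| = 0.237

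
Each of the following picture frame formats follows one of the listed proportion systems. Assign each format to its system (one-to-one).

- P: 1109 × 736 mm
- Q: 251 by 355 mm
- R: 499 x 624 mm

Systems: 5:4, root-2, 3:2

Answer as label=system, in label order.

Ratios: P ≈ 1.507; Q ≈ 1.414; R ≈ 1.251.
Targets: 5:4 ≈ 1.250; root-2 ≈ 1.414; 3:2 ≈ 1.500.

P=3:2, Q=root-2, R=5:4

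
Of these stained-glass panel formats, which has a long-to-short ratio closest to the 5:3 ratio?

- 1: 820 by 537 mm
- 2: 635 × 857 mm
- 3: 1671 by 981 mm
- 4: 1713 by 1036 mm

Target 5:3 ≈ 1.667.
1: 1.527 (Δ0.140)  2: 1.350 (Δ0.317)  3: 1.703 (Δ0.036)  4: 1.653 (Δ0.014)

4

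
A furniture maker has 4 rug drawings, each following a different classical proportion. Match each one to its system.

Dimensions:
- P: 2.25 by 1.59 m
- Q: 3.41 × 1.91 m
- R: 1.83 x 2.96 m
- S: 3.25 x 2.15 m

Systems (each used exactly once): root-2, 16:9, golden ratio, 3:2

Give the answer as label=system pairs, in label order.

P=root-2, Q=16:9, R=golden ratio, S=3:2

P = 2.25/1.59 ≈ 1.415 → root-2 (1.414)
Q = 3.41/1.91 ≈ 1.785 → 16:9 (1.778)
R = 2.96/1.83 ≈ 1.617 → golden ratio (1.618)
S = 3.25/2.15 ≈ 1.512 → 3:2 (1.500)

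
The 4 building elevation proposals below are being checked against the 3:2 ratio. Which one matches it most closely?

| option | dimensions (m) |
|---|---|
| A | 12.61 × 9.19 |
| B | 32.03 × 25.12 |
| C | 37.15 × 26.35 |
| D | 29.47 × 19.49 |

D

Ratios (long/short): A ≈ 1.372; B ≈ 1.275; C ≈ 1.410; D ≈ 1.512.
3:2 ≈ 1.500; option D is nearest (Δ 0.012).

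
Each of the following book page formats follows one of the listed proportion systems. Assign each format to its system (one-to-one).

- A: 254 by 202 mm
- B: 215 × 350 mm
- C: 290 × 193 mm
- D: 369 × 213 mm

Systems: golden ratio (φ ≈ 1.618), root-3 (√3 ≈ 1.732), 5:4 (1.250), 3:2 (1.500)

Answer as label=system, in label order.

Ratios: A ≈ 1.257; B ≈ 1.628; C ≈ 1.503; D ≈ 1.732.
Targets: golden ratio ≈ 1.618; root-3 ≈ 1.732; 5:4 ≈ 1.250; 3:2 ≈ 1.500.

A=5:4, B=golden ratio, C=3:2, D=root-3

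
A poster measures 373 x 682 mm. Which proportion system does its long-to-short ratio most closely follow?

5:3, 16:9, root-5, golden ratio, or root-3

16:9

682/373 ≈ 1.828. Nearest candidates are 16:9 (1.778, off by 0.050) and root-3 (1.732, off by 0.096).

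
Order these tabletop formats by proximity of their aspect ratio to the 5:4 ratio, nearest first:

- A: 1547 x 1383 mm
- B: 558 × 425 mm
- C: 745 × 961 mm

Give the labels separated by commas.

C, B, A

Ratios: A = 1547 / 1383 ≈ 1.119; B = 558 / 425 ≈ 1.313; C = 961 / 745 ≈ 1.290.
|Δ from 1.250|: A 0.131; B 0.063; C 0.040.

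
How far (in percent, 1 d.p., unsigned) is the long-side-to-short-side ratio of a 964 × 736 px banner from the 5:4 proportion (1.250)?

Ratio = 964 / 736 ≈ 1.3098.
Ideal 5:4 = 1.2500. |1.3098 − 1.2500| / 1.2500 ≈ 4.78% → 4.8%.

4.8%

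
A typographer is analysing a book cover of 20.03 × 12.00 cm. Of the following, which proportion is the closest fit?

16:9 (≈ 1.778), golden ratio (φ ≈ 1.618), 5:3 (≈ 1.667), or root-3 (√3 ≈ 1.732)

5:3

Ratio = 20.03 / 12.00 ≈ 1.669.
Distances: 16:9 1.778 (Δ 0.109); golden ratio 1.618 (Δ 0.051); 5:3 1.667 (Δ 0.002); root-3 1.732 (Δ 0.063).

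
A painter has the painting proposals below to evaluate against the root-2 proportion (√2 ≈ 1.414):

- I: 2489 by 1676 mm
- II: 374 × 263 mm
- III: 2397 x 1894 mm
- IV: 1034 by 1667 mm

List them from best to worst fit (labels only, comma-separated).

Ratios: I = 2489 / 1676 ≈ 1.485; II = 374 / 263 ≈ 1.422; III = 2397 / 1894 ≈ 1.266; IV = 1667 / 1034 ≈ 1.612.
|Δ from 1.414|: I 0.071; II 0.008; III 0.148; IV 0.198.

II, I, III, IV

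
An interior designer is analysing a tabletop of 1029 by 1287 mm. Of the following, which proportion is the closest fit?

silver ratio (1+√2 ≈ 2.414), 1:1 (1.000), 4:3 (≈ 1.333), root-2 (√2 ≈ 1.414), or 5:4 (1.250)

5:4

Ratio = 1287 / 1029 ≈ 1.251.
Distances: silver ratio 2.414 (Δ 1.163); 1:1 1.000 (Δ 0.251); 4:3 1.333 (Δ 0.082); root-2 1.414 (Δ 0.163); 5:4 1.250 (Δ 0.001).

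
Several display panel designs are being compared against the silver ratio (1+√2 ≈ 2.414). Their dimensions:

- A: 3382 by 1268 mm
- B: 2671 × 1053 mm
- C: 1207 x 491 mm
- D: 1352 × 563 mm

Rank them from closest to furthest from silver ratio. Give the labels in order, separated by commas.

A: 3382/1268 ≈ 2.667 → |2.667 − 2.414| = 0.253
B: 2671/1053 ≈ 2.537 → |2.537 − 2.414| = 0.123
C: 1207/491 ≈ 2.458 → |2.458 − 2.414| = 0.044
D: 1352/563 ≈ 2.401 → |2.401 − 2.414| = 0.013

D, C, B, A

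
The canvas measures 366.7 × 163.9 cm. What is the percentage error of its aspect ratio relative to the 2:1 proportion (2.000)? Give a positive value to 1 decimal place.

11.9%

Ratio = 366.7 / 163.9 ≈ 2.2373.
Ideal 2:1 = 2.0000. |2.2373 − 2.0000| / 2.0000 ≈ 11.86% → 11.9%.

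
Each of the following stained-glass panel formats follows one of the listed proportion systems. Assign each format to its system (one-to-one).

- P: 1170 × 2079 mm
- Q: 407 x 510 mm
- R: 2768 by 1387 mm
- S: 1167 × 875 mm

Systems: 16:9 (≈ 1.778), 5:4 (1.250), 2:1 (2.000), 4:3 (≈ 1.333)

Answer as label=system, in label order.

P=16:9, Q=5:4, R=2:1, S=4:3

Ratios: P ≈ 1.777; Q ≈ 1.253; R ≈ 1.996; S ≈ 1.334.
Targets: 16:9 ≈ 1.778; 5:4 ≈ 1.250; 2:1 ≈ 2.000; 4:3 ≈ 1.333.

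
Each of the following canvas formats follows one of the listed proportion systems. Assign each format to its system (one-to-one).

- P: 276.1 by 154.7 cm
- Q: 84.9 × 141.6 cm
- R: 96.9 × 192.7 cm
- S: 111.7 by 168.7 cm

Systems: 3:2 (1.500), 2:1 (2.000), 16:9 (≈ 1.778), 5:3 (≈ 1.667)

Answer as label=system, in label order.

P = 276.1/154.7 ≈ 1.785 → 16:9 (1.778)
Q = 141.6/84.9 ≈ 1.668 → 5:3 (1.667)
R = 192.7/96.9 ≈ 1.989 → 2:1 (2.000)
S = 168.7/111.7 ≈ 1.510 → 3:2 (1.500)

P=16:9, Q=5:3, R=2:1, S=3:2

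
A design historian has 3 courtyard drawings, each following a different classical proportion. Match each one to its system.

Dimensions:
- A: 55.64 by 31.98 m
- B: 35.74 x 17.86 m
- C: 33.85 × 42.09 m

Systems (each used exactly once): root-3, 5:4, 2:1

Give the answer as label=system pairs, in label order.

Ratios: A ≈ 1.740; B ≈ 2.001; C ≈ 1.243.
Targets: root-3 ≈ 1.732; 5:4 ≈ 1.250; 2:1 ≈ 2.000.

A=root-3, B=2:1, C=5:4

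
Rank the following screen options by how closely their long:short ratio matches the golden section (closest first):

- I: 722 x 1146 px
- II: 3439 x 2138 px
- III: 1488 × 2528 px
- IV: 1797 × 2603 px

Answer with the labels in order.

Ratios: I = 1146 / 722 ≈ 1.587; II = 3439 / 2138 ≈ 1.609; III = 2528 / 1488 ≈ 1.699; IV = 2603 / 1797 ≈ 1.449.
|Δ from 1.618|: I 0.031; II 0.009; III 0.081; IV 0.169.

II, I, III, IV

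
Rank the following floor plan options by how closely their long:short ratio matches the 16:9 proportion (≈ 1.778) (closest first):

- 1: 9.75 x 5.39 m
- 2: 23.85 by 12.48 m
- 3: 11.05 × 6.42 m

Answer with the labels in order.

1, 3, 2

Ratios: 1 = 9.75 / 5.39 ≈ 1.809; 2 = 23.85 / 12.48 ≈ 1.911; 3 = 11.05 / 6.42 ≈ 1.721.
|Δ from 1.778|: 1 0.031; 2 0.133; 3 0.057.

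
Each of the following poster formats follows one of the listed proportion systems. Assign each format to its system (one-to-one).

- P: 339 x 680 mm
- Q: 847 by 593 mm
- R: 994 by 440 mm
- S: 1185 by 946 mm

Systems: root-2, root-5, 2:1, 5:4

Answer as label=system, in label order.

P=2:1, Q=root-2, R=root-5, S=5:4

P = 680/339 ≈ 2.006 → 2:1 (2.000)
Q = 847/593 ≈ 1.428 → root-2 (1.414)
R = 994/440 ≈ 2.259 → root-5 (2.236)
S = 1185/946 ≈ 1.253 → 5:4 (1.250)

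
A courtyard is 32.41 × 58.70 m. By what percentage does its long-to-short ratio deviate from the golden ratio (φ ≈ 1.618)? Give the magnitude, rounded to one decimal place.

Ratio = 58.70 / 32.41 ≈ 1.8112.
Ideal golden ratio ≈ 1.6180. |1.8112 − 1.6180| / 1.6180 ≈ 11.94% → 11.9%.

11.9%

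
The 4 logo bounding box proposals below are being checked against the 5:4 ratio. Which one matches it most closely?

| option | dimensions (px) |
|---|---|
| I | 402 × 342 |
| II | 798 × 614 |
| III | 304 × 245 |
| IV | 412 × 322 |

III

Ratios (long/short): I ≈ 1.175; II ≈ 1.300; III ≈ 1.241; IV ≈ 1.280.
5:4 ≈ 1.250; option III is nearest (Δ 0.009).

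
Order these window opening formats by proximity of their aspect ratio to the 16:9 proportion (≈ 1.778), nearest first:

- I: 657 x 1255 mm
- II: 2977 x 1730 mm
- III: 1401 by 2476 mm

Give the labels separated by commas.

I: 1255/657 ≈ 1.910 → |1.910 − 1.778| = 0.132
II: 2977/1730 ≈ 1.721 → |1.721 − 1.778| = 0.057
III: 2476/1401 ≈ 1.767 → |1.767 − 1.778| = 0.011

III, II, I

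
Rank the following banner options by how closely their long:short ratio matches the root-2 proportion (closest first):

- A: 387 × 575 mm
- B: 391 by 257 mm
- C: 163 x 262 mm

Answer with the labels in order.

A: 575/387 ≈ 1.486 → |1.486 − 1.414| = 0.072
B: 391/257 ≈ 1.521 → |1.521 − 1.414| = 0.107
C: 262/163 ≈ 1.607 → |1.607 − 1.414| = 0.193

A, B, C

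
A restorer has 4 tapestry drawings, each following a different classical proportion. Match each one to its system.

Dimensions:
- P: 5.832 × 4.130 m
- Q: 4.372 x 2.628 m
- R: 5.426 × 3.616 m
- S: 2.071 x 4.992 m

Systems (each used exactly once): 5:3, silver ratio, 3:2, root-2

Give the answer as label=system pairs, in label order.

Ratios: P ≈ 1.412; Q ≈ 1.664; R ≈ 1.501; S ≈ 2.410.
Targets: 5:3 ≈ 1.667; silver ratio ≈ 2.414; 3:2 ≈ 1.500; root-2 ≈ 1.414.

P=root-2, Q=5:3, R=3:2, S=silver ratio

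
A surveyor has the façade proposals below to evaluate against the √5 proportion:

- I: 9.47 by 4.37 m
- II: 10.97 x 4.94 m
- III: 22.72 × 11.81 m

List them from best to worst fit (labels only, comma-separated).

I: 9.47/4.37 ≈ 2.167 → |2.167 − 2.236| = 0.069
II: 10.97/4.94 ≈ 2.221 → |2.221 − 2.236| = 0.015
III: 22.72/11.81 ≈ 1.924 → |1.924 − 2.236| = 0.312

II, I, III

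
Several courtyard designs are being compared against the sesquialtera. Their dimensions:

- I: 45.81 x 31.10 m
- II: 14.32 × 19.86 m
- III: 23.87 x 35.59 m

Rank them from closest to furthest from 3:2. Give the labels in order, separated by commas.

Ratios: I = 45.81 / 31.10 ≈ 1.473; II = 19.86 / 14.32 ≈ 1.387; III = 35.59 / 23.87 ≈ 1.491.
|Δ from 1.500|: I 0.027; II 0.113; III 0.009.

III, I, II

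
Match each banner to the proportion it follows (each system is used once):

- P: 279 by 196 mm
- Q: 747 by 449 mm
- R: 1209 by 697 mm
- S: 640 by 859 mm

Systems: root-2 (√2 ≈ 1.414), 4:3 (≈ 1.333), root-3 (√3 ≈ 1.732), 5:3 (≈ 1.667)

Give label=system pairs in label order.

P = 279/196 ≈ 1.423 → root-2 (1.414)
Q = 747/449 ≈ 1.664 → 5:3 (1.667)
R = 1209/697 ≈ 1.735 → root-3 (1.732)
S = 859/640 ≈ 1.342 → 4:3 (1.333)

P=root-2, Q=5:3, R=root-3, S=4:3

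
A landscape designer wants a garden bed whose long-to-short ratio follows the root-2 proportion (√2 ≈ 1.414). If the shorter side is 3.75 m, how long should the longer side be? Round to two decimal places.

5.30 m

root-2 ≈ 1.41421.
Longer side = 3.75 × 1.41421 ≈ 5.3033 → 5.30 m.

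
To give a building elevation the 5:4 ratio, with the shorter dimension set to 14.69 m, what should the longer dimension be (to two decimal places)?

5:4 = 1.25000.
Longer side = 14.69 × 1.25000 ≈ 18.3625 → 18.36 m.

18.36 m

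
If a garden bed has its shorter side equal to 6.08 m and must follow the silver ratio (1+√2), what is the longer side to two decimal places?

silver ratio ≈ 2.41421.
Longer side = 6.08 × 2.41421 ≈ 14.6784 → 14.68 m.

14.68 m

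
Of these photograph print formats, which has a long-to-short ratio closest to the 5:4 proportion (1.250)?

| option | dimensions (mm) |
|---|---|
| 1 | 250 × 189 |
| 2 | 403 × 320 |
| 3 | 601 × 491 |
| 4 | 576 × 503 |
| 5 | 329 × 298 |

2

Ratios (long/short): 1 ≈ 1.323; 2 ≈ 1.259; 3 ≈ 1.224; 4 ≈ 1.145; 5 ≈ 1.104.
5:4 ≈ 1.250; option 2 is nearest (Δ 0.009).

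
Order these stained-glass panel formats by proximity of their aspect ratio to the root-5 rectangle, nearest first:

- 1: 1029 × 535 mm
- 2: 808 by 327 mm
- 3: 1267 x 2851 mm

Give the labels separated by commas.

3, 2, 1

Ratios: 1 = 1029 / 535 ≈ 1.923; 2 = 808 / 327 ≈ 2.471; 3 = 2851 / 1267 ≈ 2.250.
|Δ from 2.236|: 1 0.313; 2 0.235; 3 0.014.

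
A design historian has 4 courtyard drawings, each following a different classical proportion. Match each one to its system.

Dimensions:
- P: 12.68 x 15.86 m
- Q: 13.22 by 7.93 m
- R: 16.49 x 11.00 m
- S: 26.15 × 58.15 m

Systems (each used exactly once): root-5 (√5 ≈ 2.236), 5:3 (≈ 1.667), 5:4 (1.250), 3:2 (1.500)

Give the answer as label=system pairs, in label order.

P=5:4, Q=5:3, R=3:2, S=root-5

Ratios: P ≈ 1.251; Q ≈ 1.667; R ≈ 1.499; S ≈ 2.224.
Targets: root-5 ≈ 2.236; 5:3 ≈ 1.667; 5:4 ≈ 1.250; 3:2 ≈ 1.500.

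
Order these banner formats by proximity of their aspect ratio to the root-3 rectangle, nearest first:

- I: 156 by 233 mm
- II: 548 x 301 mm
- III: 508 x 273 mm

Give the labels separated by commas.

Ratios: I = 233 / 156 ≈ 1.494; II = 548 / 301 ≈ 1.821; III = 508 / 273 ≈ 1.861.
|Δ from 1.732|: I 0.238; II 0.089; III 0.129.

II, III, I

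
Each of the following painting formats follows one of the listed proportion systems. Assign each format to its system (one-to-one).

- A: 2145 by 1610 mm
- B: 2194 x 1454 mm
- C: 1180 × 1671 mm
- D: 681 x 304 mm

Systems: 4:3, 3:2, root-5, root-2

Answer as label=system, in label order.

A = 2145/1610 ≈ 1.332 → 4:3 (1.333)
B = 2194/1454 ≈ 1.509 → 3:2 (1.500)
C = 1671/1180 ≈ 1.416 → root-2 (1.414)
D = 681/304 ≈ 2.240 → root-5 (2.236)

A=4:3, B=3:2, C=root-2, D=root-5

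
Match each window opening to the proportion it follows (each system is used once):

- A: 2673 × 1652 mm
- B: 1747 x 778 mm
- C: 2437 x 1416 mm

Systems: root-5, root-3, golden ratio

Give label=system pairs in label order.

A=golden ratio, B=root-5, C=root-3

Ratios: A ≈ 1.618; B ≈ 2.246; C ≈ 1.721.
Targets: root-5 ≈ 2.236; root-3 ≈ 1.732; golden ratio ≈ 1.618.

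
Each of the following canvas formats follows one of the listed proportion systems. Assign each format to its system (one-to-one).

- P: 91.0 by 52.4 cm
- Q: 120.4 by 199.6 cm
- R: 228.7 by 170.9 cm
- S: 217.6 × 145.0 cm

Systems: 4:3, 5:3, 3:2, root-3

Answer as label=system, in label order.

Ratios: P ≈ 1.737; Q ≈ 1.658; R ≈ 1.338; S ≈ 1.501.
Targets: 4:3 ≈ 1.333; 5:3 ≈ 1.667; 3:2 ≈ 1.500; root-3 ≈ 1.732.

P=root-3, Q=5:3, R=4:3, S=3:2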